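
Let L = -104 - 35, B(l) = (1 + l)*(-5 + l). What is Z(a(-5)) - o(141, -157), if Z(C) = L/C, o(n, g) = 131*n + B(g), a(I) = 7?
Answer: -306340/7 ≈ -43763.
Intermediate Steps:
L = -139
o(n, g) = -5 + g² - 4*g + 131*n (o(n, g) = 131*n + (-5 + g² - 4*g) = -5 + g² - 4*g + 131*n)
Z(C) = -139/C
Z(a(-5)) - o(141, -157) = -139/7 - (-5 + (-157)² - 4*(-157) + 131*141) = -139*⅐ - (-5 + 24649 + 628 + 18471) = -139/7 - 1*43743 = -139/7 - 43743 = -306340/7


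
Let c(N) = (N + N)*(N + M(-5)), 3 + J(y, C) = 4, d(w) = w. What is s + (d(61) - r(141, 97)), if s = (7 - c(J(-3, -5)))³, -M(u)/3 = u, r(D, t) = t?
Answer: -15661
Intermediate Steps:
M(u) = -3*u
J(y, C) = 1 (J(y, C) = -3 + 4 = 1)
c(N) = 2*N*(15 + N) (c(N) = (N + N)*(N - 3*(-5)) = (2*N)*(N + 15) = (2*N)*(15 + N) = 2*N*(15 + N))
s = -15625 (s = (7 - 2*(15 + 1))³ = (7 - 2*16)³ = (7 - 1*32)³ = (7 - 32)³ = (-25)³ = -15625)
s + (d(61) - r(141, 97)) = -15625 + (61 - 1*97) = -15625 + (61 - 97) = -15625 - 36 = -15661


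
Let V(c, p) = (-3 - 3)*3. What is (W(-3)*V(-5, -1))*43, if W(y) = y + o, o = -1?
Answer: 3096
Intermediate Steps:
V(c, p) = -18 (V(c, p) = -6*3 = -18)
W(y) = -1 + y (W(y) = y - 1 = -1 + y)
(W(-3)*V(-5, -1))*43 = ((-1 - 3)*(-18))*43 = -4*(-18)*43 = 72*43 = 3096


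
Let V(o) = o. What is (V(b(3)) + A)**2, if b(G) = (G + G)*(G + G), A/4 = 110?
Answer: 226576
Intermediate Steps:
A = 440 (A = 4*110 = 440)
b(G) = 4*G**2 (b(G) = (2*G)*(2*G) = 4*G**2)
(V(b(3)) + A)**2 = (4*3**2 + 440)**2 = (4*9 + 440)**2 = (36 + 440)**2 = 476**2 = 226576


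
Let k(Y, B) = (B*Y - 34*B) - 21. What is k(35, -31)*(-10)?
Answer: 520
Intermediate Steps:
k(Y, B) = -21 - 34*B + B*Y (k(Y, B) = (-34*B + B*Y) - 21 = -21 - 34*B + B*Y)
k(35, -31)*(-10) = (-21 - 34*(-31) - 31*35)*(-10) = (-21 + 1054 - 1085)*(-10) = -52*(-10) = 520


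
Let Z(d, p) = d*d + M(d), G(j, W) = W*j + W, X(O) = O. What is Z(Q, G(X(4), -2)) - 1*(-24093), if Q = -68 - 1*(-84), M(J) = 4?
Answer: 24353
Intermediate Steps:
Q = 16 (Q = -68 + 84 = 16)
G(j, W) = W + W*j
Z(d, p) = 4 + d² (Z(d, p) = d*d + 4 = d² + 4 = 4 + d²)
Z(Q, G(X(4), -2)) - 1*(-24093) = (4 + 16²) - 1*(-24093) = (4 + 256) + 24093 = 260 + 24093 = 24353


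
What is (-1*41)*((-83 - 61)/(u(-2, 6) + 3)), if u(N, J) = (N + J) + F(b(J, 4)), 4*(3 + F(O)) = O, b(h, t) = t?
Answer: 5904/5 ≈ 1180.8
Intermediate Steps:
F(O) = -3 + O/4
u(N, J) = -2 + J + N (u(N, J) = (N + J) + (-3 + (1/4)*4) = (J + N) + (-3 + 1) = (J + N) - 2 = -2 + J + N)
(-1*41)*((-83 - 61)/(u(-2, 6) + 3)) = (-1*41)*((-83 - 61)/((-2 + 6 - 2) + 3)) = -(-5904)/(2 + 3) = -(-5904)/5 = -41*(-144/5) = 5904/5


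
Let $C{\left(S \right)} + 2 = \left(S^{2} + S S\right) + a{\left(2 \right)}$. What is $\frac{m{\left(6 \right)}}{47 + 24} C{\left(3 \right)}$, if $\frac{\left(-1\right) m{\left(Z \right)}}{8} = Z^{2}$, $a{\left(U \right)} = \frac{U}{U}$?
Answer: $- \frac{4896}{71} \approx -68.958$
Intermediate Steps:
$a{\left(U \right)} = 1$
$C{\left(S \right)} = -1 + 2 S^{2}$ ($C{\left(S \right)} = -2 + \left(\left(S^{2} + S S\right) + 1\right) = -2 + \left(\left(S^{2} + S^{2}\right) + 1\right) = -2 + \left(2 S^{2} + 1\right) = -2 + \left(1 + 2 S^{2}\right) = -1 + 2 S^{2}$)
$m{\left(Z \right)} = - 8 Z^{2}$
$\frac{m{\left(6 \right)}}{47 + 24} C{\left(3 \right)} = \frac{\left(-8\right) 6^{2}}{47 + 24} \left(-1 + 2 \cdot 3^{2}\right) = \frac{\left(-8\right) 36}{71} \left(-1 + 2 \cdot 9\right) = \frac{1}{71} \left(-288\right) \left(-1 + 18\right) = \left(- \frac{288}{71}\right) 17 = - \frac{4896}{71}$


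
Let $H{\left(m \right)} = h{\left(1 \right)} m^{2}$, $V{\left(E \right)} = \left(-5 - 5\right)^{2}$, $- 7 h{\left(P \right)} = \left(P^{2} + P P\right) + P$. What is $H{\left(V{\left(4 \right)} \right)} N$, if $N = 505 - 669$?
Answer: $\frac{4920000}{7} \approx 7.0286 \cdot 10^{5}$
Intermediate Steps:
$N = -164$ ($N = 505 - 669 = -164$)
$h{\left(P \right)} = - \frac{2 P^{2}}{7} - \frac{P}{7}$ ($h{\left(P \right)} = - \frac{\left(P^{2} + P P\right) + P}{7} = - \frac{\left(P^{2} + P^{2}\right) + P}{7} = - \frac{2 P^{2} + P}{7} = - \frac{P + 2 P^{2}}{7} = - \frac{2 P^{2}}{7} - \frac{P}{7}$)
$V{\left(E \right)} = 100$ ($V{\left(E \right)} = \left(-10\right)^{2} = 100$)
$H{\left(m \right)} = - \frac{3 m^{2}}{7}$ ($H{\left(m \right)} = \left(- \frac{1}{7}\right) 1 \left(1 + 2 \cdot 1\right) m^{2} = \left(- \frac{1}{7}\right) 1 \left(1 + 2\right) m^{2} = \left(- \frac{1}{7}\right) 1 \cdot 3 m^{2} = - \frac{3 m^{2}}{7}$)
$H{\left(V{\left(4 \right)} \right)} N = - \frac{3 \cdot 100^{2}}{7} \left(-164\right) = \left(- \frac{3}{7}\right) 10000 \left(-164\right) = \left(- \frac{30000}{7}\right) \left(-164\right) = \frac{4920000}{7}$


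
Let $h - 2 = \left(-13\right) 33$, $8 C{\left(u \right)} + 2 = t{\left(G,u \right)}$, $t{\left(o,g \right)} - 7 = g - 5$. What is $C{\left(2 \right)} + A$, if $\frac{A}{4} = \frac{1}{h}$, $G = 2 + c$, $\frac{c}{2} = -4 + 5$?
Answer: $\frac{411}{1708} \approx 0.24063$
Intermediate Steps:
$c = 2$ ($c = 2 \left(-4 + 5\right) = 2 \cdot 1 = 2$)
$G = 4$ ($G = 2 + 2 = 4$)
$t{\left(o,g \right)} = 2 + g$ ($t{\left(o,g \right)} = 7 + \left(g - 5\right) = 7 + \left(-5 + g\right) = 2 + g$)
$C{\left(u \right)} = \frac{u}{8}$ ($C{\left(u \right)} = - \frac{1}{4} + \frac{2 + u}{8} = - \frac{1}{4} + \left(\frac{1}{4} + \frac{u}{8}\right) = \frac{u}{8}$)
$h = -427$ ($h = 2 - 429 = -427$)
$A = - \frac{4}{427}$ ($A = \frac{4}{-427} = 4 \left(- \frac{1}{427}\right) = - \frac{4}{427} \approx -0.0093677$)
$C{\left(2 \right)} + A = \frac{1}{8} \cdot 2 - \frac{4}{427} = \frac{1}{4} - \frac{4}{427} = \frac{411}{1708}$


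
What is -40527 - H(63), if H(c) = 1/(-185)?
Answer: -7497494/185 ≈ -40527.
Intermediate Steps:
H(c) = -1/185
-40527 - H(63) = -40527 - 1*(-1/185) = -40527 + 1/185 = -7497494/185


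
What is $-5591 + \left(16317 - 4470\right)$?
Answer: $6256$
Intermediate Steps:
$-5591 + \left(16317 - 4470\right) = -5591 + 11847 = 6256$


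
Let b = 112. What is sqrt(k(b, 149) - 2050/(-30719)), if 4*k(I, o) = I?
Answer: 3*sqrt(2942818762)/30719 ≈ 5.2978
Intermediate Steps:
k(I, o) = I/4
sqrt(k(b, 149) - 2050/(-30719)) = sqrt((1/4)*112 - 2050/(-30719)) = sqrt(28 - 2050*(-1/30719)) = sqrt(28 + 2050/30719) = sqrt(862182/30719) = 3*sqrt(2942818762)/30719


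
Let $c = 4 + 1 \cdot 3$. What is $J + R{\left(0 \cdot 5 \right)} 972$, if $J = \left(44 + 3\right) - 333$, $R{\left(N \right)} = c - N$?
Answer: $6518$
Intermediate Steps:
$c = 7$ ($c = 4 + 3 = 7$)
$R{\left(N \right)} = 7 - N$
$J = -286$ ($J = 47 - 333 = -286$)
$J + R{\left(0 \cdot 5 \right)} 972 = -286 + \left(7 - 0 \cdot 5\right) 972 = -286 + \left(7 - 0\right) 972 = -286 + \left(7 + 0\right) 972 = -286 + 7 \cdot 972 = -286 + 6804 = 6518$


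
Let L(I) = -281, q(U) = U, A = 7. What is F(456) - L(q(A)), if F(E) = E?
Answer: 737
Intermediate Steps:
F(456) - L(q(A)) = 456 - 1*(-281) = 456 + 281 = 737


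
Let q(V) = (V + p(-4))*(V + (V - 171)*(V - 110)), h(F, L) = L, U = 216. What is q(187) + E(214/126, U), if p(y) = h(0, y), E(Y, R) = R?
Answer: 259893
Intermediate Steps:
p(y) = y
q(V) = (-4 + V)*(V + (-171 + V)*(-110 + V)) (q(V) = (V - 4)*(V + (V - 171)*(V - 110)) = (-4 + V)*(V + (-171 + V)*(-110 + V)))
q(187) + E(214/126, U) = (-75240 + 187**3 - 284*187**2 + 19930*187) + 216 = (-75240 + 6539203 - 284*34969 + 3726910) + 216 = (-75240 + 6539203 - 9931196 + 3726910) + 216 = 259677 + 216 = 259893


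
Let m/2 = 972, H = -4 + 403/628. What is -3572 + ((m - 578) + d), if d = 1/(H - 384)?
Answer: -536634394/243261 ≈ -2206.0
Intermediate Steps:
H = -2109/628 (H = -4 + 403*(1/628) = -4 + 403/628 = -2109/628 ≈ -3.3583)
m = 1944 (m = 2*972 = 1944)
d = -628/243261 (d = 1/(-2109/628 - 384) = 1/(-243261/628) = -628/243261 ≈ -0.0025816)
-3572 + ((m - 578) + d) = -3572 + ((1944 - 578) - 628/243261) = -3572 + (1366 - 628/243261) = -3572 + 332293898/243261 = -536634394/243261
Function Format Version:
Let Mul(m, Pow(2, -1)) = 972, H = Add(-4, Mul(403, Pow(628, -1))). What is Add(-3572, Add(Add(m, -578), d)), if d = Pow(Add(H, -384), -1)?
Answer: Rational(-536634394, 243261) ≈ -2206.0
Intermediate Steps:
H = Rational(-2109, 628) (H = Add(-4, Mul(403, Rational(1, 628))) = Add(-4, Rational(403, 628)) = Rational(-2109, 628) ≈ -3.3583)
m = 1944 (m = Mul(2, 972) = 1944)
d = Rational(-628, 243261) (d = Pow(Add(Rational(-2109, 628), -384), -1) = Pow(Rational(-243261, 628), -1) = Rational(-628, 243261) ≈ -0.0025816)
Add(-3572, Add(Add(m, -578), d)) = Add(-3572, Add(Add(1944, -578), Rational(-628, 243261))) = Add(-3572, Add(1366, Rational(-628, 243261))) = Add(-3572, Rational(332293898, 243261)) = Rational(-536634394, 243261)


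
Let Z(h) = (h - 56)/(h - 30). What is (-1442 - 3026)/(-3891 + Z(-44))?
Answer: 165316/143917 ≈ 1.1487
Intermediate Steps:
Z(h) = (-56 + h)/(-30 + h)
(-1442 - 3026)/(-3891 + Z(-44)) = (-1442 - 3026)/(-3891 + (-56 - 44)/(-30 - 44)) = -4468/(-3891 - 100/(-74)) = -4468/(-3891 - 1/74*(-100)) = -4468/(-3891 + 50/37) = -4468/(-143917/37) = -4468*(-37/143917) = 165316/143917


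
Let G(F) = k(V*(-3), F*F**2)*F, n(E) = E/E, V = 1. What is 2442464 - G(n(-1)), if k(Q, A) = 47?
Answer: 2442417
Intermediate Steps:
n(E) = 1
G(F) = 47*F
2442464 - G(n(-1)) = 2442464 - 47 = 2442417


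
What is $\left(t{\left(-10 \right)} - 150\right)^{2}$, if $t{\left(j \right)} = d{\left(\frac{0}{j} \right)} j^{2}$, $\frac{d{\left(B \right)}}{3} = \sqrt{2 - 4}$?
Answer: $-157500 - 90000 i \sqrt{2} \approx -1.575 \cdot 10^{5} - 1.2728 \cdot 10^{5} i$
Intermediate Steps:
$d{\left(B \right)} = 3 i \sqrt{2}$ ($d{\left(B \right)} = 3 \sqrt{2 - 4} = 3 \sqrt{-2} = 3 i \sqrt{2}$)
$t{\left(j \right)} = 3 i \sqrt{2} j^{2}$
$\left(t{\left(-10 \right)} - 150\right)^{2} = \left(3 i \sqrt{2} \left(-10\right)^{2} - 150\right)^{2} = \left(3 i \sqrt{2} \cdot 100 - 150\right)^{2} = \left(300 i \sqrt{2} - 150\right)^{2} = \left(-150 + 300 i \sqrt{2}\right)^{2}$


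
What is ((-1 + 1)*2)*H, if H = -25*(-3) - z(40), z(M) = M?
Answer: 0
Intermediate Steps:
H = 35 (H = -25*(-3) - 1*40 = 75 - 40 = 35)
((-1 + 1)*2)*H = ((-1 + 1)*2)*35 = (0*2)*35 = 0*35 = 0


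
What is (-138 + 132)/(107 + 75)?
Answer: -3/91 ≈ -0.032967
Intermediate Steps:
(-138 + 132)/(107 + 75) = -6/182 = -6*1/182 = -3/91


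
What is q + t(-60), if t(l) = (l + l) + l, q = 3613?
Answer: 3433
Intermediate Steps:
t(l) = 3*l (t(l) = 2*l + l = 3*l)
q + t(-60) = 3613 + 3*(-60) = 3613 - 180 = 3433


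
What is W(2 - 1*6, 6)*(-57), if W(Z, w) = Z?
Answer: 228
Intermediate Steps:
W(2 - 1*6, 6)*(-57) = (2 - 1*6)*(-57) = (2 - 6)*(-57) = -4*(-57) = 228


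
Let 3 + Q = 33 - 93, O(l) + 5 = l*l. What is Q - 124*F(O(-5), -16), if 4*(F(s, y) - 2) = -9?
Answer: -32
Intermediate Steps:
O(l) = -5 + l² (O(l) = -5 + l*l = -5 + l²)
F(s, y) = -¼ (F(s, y) = 2 + (¼)*(-9) = 2 - 9/4 = -¼)
Q = -63 (Q = -3 + (33 - 93) = -3 - 60 = -63)
Q - 124*F(O(-5), -16) = -63 - 124*(-¼) = -63 + 31 = -32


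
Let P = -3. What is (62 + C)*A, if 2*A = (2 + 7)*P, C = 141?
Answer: -5481/2 ≈ -2740.5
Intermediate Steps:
A = -27/2 (A = ((2 + 7)*(-3))/2 = (9*(-3))/2 = (½)*(-27) = -27/2 ≈ -13.500)
(62 + C)*A = (62 + 141)*(-27/2) = 203*(-27/2) = -5481/2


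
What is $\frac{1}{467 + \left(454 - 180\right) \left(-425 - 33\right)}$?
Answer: $- \frac{1}{125025} \approx -7.9984 \cdot 10^{-6}$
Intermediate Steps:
$\frac{1}{467 + \left(454 - 180\right) \left(-425 - 33\right)} = \frac{1}{467 + 274 \left(-458\right)} = \frac{1}{467 - 125492} = \frac{1}{-125025} = - \frac{1}{125025}$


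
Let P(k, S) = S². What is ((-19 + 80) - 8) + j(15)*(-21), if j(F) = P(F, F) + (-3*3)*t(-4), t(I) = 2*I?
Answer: -6184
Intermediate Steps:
j(F) = 72 + F² (j(F) = F² + (-3*3)*(2*(-4)) = F² - 9*(-8) = F² + 72 = 72 + F²)
((-19 + 80) - 8) + j(15)*(-21) = ((-19 + 80) - 8) + (72 + 15²)*(-21) = (61 - 8) + (72 + 225)*(-21) = 53 + 297*(-21) = 53 - 6237 = -6184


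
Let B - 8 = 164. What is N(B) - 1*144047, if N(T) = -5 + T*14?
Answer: -141644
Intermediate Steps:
B = 172 (B = 8 + 164 = 172)
N(T) = -5 + 14*T
N(B) - 1*144047 = (-5 + 14*172) - 1*144047 = (-5 + 2408) - 144047 = 2403 - 144047 = -141644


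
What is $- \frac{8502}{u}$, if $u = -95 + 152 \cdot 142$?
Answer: $- \frac{218}{551} \approx -0.39564$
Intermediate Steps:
$u = 21489$ ($u = -95 + 21584 = 21489$)
$- \frac{8502}{u} = - \frac{8502}{21489} = \left(-8502\right) \frac{1}{21489} = - \frac{218}{551}$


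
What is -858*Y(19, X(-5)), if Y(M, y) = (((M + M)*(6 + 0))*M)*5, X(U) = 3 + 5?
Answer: -18584280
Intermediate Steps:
X(U) = 8
Y(M, y) = 60*M² (Y(M, y) = (((2*M)*6)*M)*5 = ((12*M)*M)*5 = (12*M²)*5 = 60*M²)
-858*Y(19, X(-5)) = -51480*19² = -51480*361 = -858*21660 = -18584280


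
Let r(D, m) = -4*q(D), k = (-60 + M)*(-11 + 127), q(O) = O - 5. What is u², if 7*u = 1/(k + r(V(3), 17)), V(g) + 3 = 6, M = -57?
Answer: 1/9015122704 ≈ 1.1092e-10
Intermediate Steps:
V(g) = 3 (V(g) = -3 + 6 = 3)
q(O) = -5 + O
k = -13572 (k = (-60 - 57)*(-11 + 127) = -117*116 = -13572)
r(D, m) = 20 - 4*D (r(D, m) = -4*(-5 + D) = 20 - 4*D)
u = -1/94948 (u = 1/(7*(-13572 + (20 - 4*3))) = 1/(7*(-13572 + (20 - 12))) = 1/(7*(-13572 + 8)) = (⅐)/(-13564) = (⅐)*(-1/13564) = -1/94948 ≈ -1.0532e-5)
u² = (-1/94948)² = 1/9015122704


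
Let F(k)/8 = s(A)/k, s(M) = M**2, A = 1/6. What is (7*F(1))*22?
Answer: 308/9 ≈ 34.222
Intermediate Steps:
A = 1/6 ≈ 0.16667
F(k) = 2/(9*k) (F(k) = 8*((1/6)**2/k) = 8*(1/(36*k)) = 2/(9*k))
(7*F(1))*22 = (7*((2/9)/1))*22 = (7*((2/9)*1))*22 = (7*(2/9))*22 = (14/9)*22 = 308/9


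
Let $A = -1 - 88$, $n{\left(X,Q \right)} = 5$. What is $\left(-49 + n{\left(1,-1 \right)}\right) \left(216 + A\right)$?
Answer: $-5588$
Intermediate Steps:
$A = -89$ ($A = -1 - 88 = -89$)
$\left(-49 + n{\left(1,-1 \right)}\right) \left(216 + A\right) = \left(-49 + 5\right) \left(216 - 89\right) = \left(-44\right) 127 = -5588$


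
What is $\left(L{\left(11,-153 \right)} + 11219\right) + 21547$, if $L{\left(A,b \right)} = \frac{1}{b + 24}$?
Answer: $\frac{4226813}{129} \approx 32766.0$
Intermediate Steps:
$L{\left(A,b \right)} = \frac{1}{24 + b}$
$\left(L{\left(11,-153 \right)} + 11219\right) + 21547 = \left(\frac{1}{24 - 153} + 11219\right) + 21547 = \left(\frac{1}{-129} + 11219\right) + 21547 = \left(- \frac{1}{129} + 11219\right) + 21547 = \frac{1447250}{129} + 21547 = \frac{4226813}{129}$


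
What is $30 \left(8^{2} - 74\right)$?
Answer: $-300$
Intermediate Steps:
$30 \left(8^{2} - 74\right) = 30 \left(64 - 74\right) = 30 \left(-10\right) = -300$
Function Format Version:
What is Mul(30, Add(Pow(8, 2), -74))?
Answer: -300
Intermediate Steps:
Mul(30, Add(Pow(8, 2), -74)) = Mul(30, Add(64, -74)) = Mul(30, -10) = -300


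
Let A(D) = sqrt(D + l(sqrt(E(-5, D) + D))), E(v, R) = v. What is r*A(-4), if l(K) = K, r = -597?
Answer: 597*sqrt(2)*(-1 - 3*I)/2 ≈ -422.14 - 1266.4*I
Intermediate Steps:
A(D) = sqrt(D + sqrt(-5 + D))
r*A(-4) = -597*sqrt(-4 + sqrt(-5 - 4)) = -597*sqrt(-4 + sqrt(-9)) = -597*3*sqrt(2)*(1/3 + I)/2 = -1791*sqrt(2)*(1/3 + I)/2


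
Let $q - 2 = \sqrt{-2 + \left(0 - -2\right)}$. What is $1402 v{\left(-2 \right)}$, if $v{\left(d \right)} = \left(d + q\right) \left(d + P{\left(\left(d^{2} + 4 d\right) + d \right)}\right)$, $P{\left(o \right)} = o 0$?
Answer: $0$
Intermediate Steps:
$P{\left(o \right)} = 0$
$q = 2$ ($q = 2 + \sqrt{-2 + \left(0 - -2\right)} = 2 + \sqrt{-2 + \left(0 + 2\right)} = 2 + \sqrt{-2 + 2} = 2 + \sqrt{0} = 2 + 0 = 2$)
$v{\left(d \right)} = d \left(2 + d\right)$ ($v{\left(d \right)} = \left(d + 2\right) \left(d + 0\right) = \left(2 + d\right) d = d \left(2 + d\right)$)
$1402 v{\left(-2 \right)} = 1402 \left(- 2 \left(2 - 2\right)\right) = 1402 \left(\left(-2\right) 0\right) = 1402 \cdot 0 = 0$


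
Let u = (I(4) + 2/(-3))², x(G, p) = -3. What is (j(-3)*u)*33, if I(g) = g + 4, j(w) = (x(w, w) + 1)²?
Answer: 21296/3 ≈ 7098.7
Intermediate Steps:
j(w) = 4 (j(w) = (-3 + 1)² = (-2)² = 4)
I(g) = 4 + g
u = 484/9 (u = ((4 + 4) + 2/(-3))² = (8 + 2*(-⅓))² = (8 - ⅔)² = (22/3)² = 484/9 ≈ 53.778)
(j(-3)*u)*33 = (4*(484/9))*33 = (1936/9)*33 = 21296/3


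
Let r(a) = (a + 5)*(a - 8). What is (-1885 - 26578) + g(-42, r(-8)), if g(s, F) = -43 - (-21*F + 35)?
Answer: -27533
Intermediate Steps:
r(a) = (-8 + a)*(5 + a) (r(a) = (5 + a)*(-8 + a) = (-8 + a)*(5 + a))
g(s, F) = -78 + 21*F (g(s, F) = -43 - (35 - 21*F) = -43 + (-35 + 21*F) = -78 + 21*F)
(-1885 - 26578) + g(-42, r(-8)) = (-1885 - 26578) + (-78 + 21*(-40 + (-8)² - 3*(-8))) = -28463 + (-78 + 21*(-40 + 64 + 24)) = -28463 + (-78 + 21*48) = -28463 + (-78 + 1008) = -28463 + 930 = -27533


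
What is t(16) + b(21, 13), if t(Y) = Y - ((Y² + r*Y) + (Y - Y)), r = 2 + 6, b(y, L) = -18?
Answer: -386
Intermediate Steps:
r = 8
t(Y) = -Y² - 7*Y (t(Y) = Y - ((Y² + 8*Y) + (Y - Y)) = Y - ((Y² + 8*Y) + 0) = Y - (Y² + 8*Y) = Y + (-Y² - 8*Y) = -Y² - 7*Y)
t(16) + b(21, 13) = -1*16*(7 + 16) - 18 = -1*16*23 - 18 = -368 - 18 = -386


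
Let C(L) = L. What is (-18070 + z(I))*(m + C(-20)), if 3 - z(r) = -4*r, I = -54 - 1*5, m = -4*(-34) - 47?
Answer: -1262907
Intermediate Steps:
m = 89 (m = 136 - 47 = 89)
I = -59 (I = -54 - 5 = -59)
z(r) = 3 + 4*r (z(r) = 3 - (-4)*r = 3 + 4*r)
(-18070 + z(I))*(m + C(-20)) = (-18070 + (3 + 4*(-59)))*(89 - 20) = (-18070 + (3 - 236))*69 = (-18070 - 233)*69 = -18303*69 = -1262907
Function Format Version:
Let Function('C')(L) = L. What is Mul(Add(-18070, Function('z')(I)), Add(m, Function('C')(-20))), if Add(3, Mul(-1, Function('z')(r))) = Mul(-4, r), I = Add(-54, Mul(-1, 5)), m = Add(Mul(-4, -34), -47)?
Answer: -1262907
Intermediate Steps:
m = 89 (m = Add(136, -47) = 89)
I = -59 (I = Add(-54, -5) = -59)
Function('z')(r) = Add(3, Mul(4, r)) (Function('z')(r) = Add(3, Mul(-1, Mul(-4, r))) = Add(3, Mul(4, r)))
Mul(Add(-18070, Function('z')(I)), Add(m, Function('C')(-20))) = Mul(Add(-18070, Add(3, Mul(4, -59))), Add(89, -20)) = Mul(Add(-18070, Add(3, -236)), 69) = Mul(Add(-18070, -233), 69) = Mul(-18303, 69) = -1262907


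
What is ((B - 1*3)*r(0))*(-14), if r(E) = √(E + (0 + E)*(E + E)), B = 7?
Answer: 0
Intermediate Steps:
r(E) = √(E + 2*E²) (r(E) = √(E + E*(2*E)) = √(E + 2*E²))
((B - 1*3)*r(0))*(-14) = ((7 - 1*3)*√(0*(1 + 2*0)))*(-14) = ((7 - 3)*√(0*(1 + 0)))*(-14) = (4*√(0*1))*(-14) = (4*√0)*(-14) = (4*0)*(-14) = 0*(-14) = 0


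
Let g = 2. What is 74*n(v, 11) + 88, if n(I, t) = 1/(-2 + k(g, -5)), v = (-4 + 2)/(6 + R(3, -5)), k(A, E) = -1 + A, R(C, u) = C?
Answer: 14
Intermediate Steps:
v = -2/9 (v = (-4 + 2)/(6 + 3) = -2/9 ≈ -0.22222)
n(I, t) = -1 (n(I, t) = 1/(-2 + (-1 + 2)) = 1/(-2 + 1) = 1/(-1) = -1)
74*n(v, 11) + 88 = 74*(-1) + 88 = -74 + 88 = 14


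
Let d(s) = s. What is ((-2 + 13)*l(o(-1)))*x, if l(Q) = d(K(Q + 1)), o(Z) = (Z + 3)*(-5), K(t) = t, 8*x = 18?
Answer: -891/4 ≈ -222.75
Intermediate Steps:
x = 9/4 (x = (⅛)*18 = 9/4 ≈ 2.2500)
o(Z) = -15 - 5*Z (o(Z) = (3 + Z)*(-5) = -15 - 5*Z)
l(Q) = 1 + Q (l(Q) = Q + 1 = 1 + Q)
((-2 + 13)*l(o(-1)))*x = ((-2 + 13)*(1 + (-15 - 5*(-1))))*(9/4) = (11*(1 + (-15 + 5)))*(9/4) = (11*(1 - 10))*(9/4) = (11*(-9))*(9/4) = -99*9/4 = -891/4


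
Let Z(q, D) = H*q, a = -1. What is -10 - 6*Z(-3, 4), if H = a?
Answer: -28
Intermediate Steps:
H = -1
Z(q, D) = -q
-10 - 6*Z(-3, 4) = -10 - (-6)*(-3) = -10 - 6*3 = -10 - 18 = -28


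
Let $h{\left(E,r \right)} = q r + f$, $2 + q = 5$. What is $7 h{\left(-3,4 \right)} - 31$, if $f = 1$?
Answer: $60$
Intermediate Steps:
$q = 3$ ($q = -2 + 5 = 3$)
$h{\left(E,r \right)} = 1 + 3 r$ ($h{\left(E,r \right)} = 3 r + 1 = 1 + 3 r$)
$7 h{\left(-3,4 \right)} - 31 = 7 \left(1 + 3 \cdot 4\right) - 31 = 7 \left(1 + 12\right) - 31 = 7 \cdot 13 - 31 = 91 - 31 = 60$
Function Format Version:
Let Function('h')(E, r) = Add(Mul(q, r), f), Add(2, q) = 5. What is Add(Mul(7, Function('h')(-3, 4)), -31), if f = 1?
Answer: 60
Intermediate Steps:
q = 3 (q = Add(-2, 5) = 3)
Function('h')(E, r) = Add(1, Mul(3, r)) (Function('h')(E, r) = Add(Mul(3, r), 1) = Add(1, Mul(3, r)))
Add(Mul(7, Function('h')(-3, 4)), -31) = Add(Mul(7, Add(1, Mul(3, 4))), -31) = Add(Mul(7, Add(1, 12)), -31) = Add(Mul(7, 13), -31) = Add(91, -31) = 60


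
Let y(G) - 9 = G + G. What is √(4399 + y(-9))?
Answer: √4390 ≈ 66.257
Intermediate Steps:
y(G) = 9 + 2*G (y(G) = 9 + (G + G) = 9 + 2*G)
√(4399 + y(-9)) = √(4399 + (9 + 2*(-9))) = √(4399 + (9 - 18)) = √(4399 - 9) = √4390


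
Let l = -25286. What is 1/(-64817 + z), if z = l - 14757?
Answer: -1/104860 ≈ -9.5365e-6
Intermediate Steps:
z = -40043 (z = -25286 - 14757 = -40043)
1/(-64817 + z) = 1/(-64817 - 40043) = 1/(-104860) = -1/104860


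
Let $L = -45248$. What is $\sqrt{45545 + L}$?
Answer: $3 \sqrt{33} \approx 17.234$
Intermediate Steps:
$\sqrt{45545 + L} = \sqrt{45545 - 45248} = \sqrt{297} = 3 \sqrt{33}$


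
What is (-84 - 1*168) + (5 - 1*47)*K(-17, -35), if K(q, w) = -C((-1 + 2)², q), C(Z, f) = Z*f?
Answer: -966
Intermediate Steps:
K(q, w) = -q (K(q, w) = -(-1 + 2)²*q = -1²*q = -q)
(-84 - 1*168) + (5 - 1*47)*K(-17, -35) = (-84 - 1*168) + (5 - 1*47)*(-1*(-17)) = (-84 - 168) + (5 - 47)*17 = -252 - 42*17 = -252 - 714 = -966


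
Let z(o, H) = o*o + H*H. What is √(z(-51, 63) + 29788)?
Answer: 7*√742 ≈ 190.68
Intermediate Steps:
z(o, H) = H² + o² (z(o, H) = o² + H² = H² + o²)
√(z(-51, 63) + 29788) = √((63² + (-51)²) + 29788) = √((3969 + 2601) + 29788) = √(6570 + 29788) = √36358 = 7*√742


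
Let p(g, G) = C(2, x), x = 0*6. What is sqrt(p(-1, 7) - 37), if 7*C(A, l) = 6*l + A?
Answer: I*sqrt(1799)/7 ≈ 6.0592*I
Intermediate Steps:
x = 0
C(A, l) = A/7 + 6*l/7 (C(A, l) = (6*l + A)/7 = (A + 6*l)/7 = A/7 + 6*l/7)
p(g, G) = 2/7 (p(g, G) = (1/7)*2 + (6/7)*0 = 2/7 + 0 = 2/7)
sqrt(p(-1, 7) - 37) = sqrt(2/7 - 37) = sqrt(-257/7) = I*sqrt(1799)/7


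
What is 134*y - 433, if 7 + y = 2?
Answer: -1103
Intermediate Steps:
y = -5 (y = -7 + 2 = -5)
134*y - 433 = 134*(-5) - 433 = -670 - 433 = -1103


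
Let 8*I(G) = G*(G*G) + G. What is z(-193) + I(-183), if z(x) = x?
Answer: -3065107/4 ≈ -7.6628e+5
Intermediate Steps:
I(G) = G/8 + G³/8 (I(G) = (G*(G*G) + G)/8 = (G*G² + G)/8 = (G³ + G)/8 = (G + G³)/8 = G/8 + G³/8)
z(-193) + I(-183) = -193 + (⅛)*(-183)*(1 + (-183)²) = -193 + (⅛)*(-183)*(1 + 33489) = -193 + (⅛)*(-183)*33490 = -193 - 3064335/4 = -3065107/4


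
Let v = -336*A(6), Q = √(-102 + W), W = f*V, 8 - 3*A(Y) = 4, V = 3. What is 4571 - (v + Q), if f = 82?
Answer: 5007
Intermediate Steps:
A(Y) = 4/3 (A(Y) = 8/3 - ⅓*4 = 8/3 - 4/3 = 4/3)
W = 246 (W = 82*3 = 246)
Q = 12 (Q = √(-102 + 246) = √144 = 12)
v = -448 (v = -336*4/3 = -448)
4571 - (v + Q) = 4571 - (-448 + 12) = 4571 - 1*(-436) = 4571 + 436 = 5007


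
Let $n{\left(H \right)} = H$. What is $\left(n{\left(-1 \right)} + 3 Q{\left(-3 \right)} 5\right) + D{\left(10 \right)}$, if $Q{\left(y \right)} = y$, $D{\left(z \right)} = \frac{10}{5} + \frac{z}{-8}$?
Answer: $- \frac{181}{4} \approx -45.25$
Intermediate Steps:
$D{\left(z \right)} = 2 - \frac{z}{8}$ ($D{\left(z \right)} = 10 \cdot \frac{1}{5} + z \left(- \frac{1}{8}\right) = 2 - \frac{z}{8}$)
$\left(n{\left(-1 \right)} + 3 Q{\left(-3 \right)} 5\right) + D{\left(10 \right)} = \left(-1 + 3 \left(-3\right) 5\right) + \left(2 - \frac{5}{4}\right) = \left(-1 - 45\right) + \left(2 - \frac{5}{4}\right) = \left(-1 - 45\right) + \frac{3}{4} = -46 + \frac{3}{4} = - \frac{181}{4}$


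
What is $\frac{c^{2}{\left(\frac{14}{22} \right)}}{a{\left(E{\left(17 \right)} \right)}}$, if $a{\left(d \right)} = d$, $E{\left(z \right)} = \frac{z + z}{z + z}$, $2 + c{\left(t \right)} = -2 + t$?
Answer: $\frac{1369}{121} \approx 11.314$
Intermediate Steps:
$c{\left(t \right)} = -4 + t$ ($c{\left(t \right)} = -2 + \left(-2 + t\right) = -4 + t$)
$E{\left(z \right)} = 1$ ($E{\left(z \right)} = \frac{2 z}{2 z} = 2 z \frac{1}{2 z} = 1$)
$\frac{c^{2}{\left(\frac{14}{22} \right)}}{a{\left(E{\left(17 \right)} \right)}} = \frac{\left(-4 + \frac{14}{22}\right)^{2}}{1} = \left(-4 + 14 \cdot \frac{1}{22}\right)^{2} \cdot 1 = \left(-4 + \frac{7}{11}\right)^{2} \cdot 1 = \left(- \frac{37}{11}\right)^{2} \cdot 1 = \frac{1369}{121} \cdot 1 = \frac{1369}{121}$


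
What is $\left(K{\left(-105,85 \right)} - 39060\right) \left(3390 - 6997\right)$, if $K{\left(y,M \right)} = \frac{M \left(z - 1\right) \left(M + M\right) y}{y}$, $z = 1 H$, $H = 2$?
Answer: $88768270$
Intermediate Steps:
$z = 2$ ($z = 1 \cdot 2 = 2$)
$K{\left(y,M \right)} = 2 M^{2}$ ($K{\left(y,M \right)} = \frac{M \left(2 - 1\right) \left(M + M\right) y}{y} = \frac{M 1 \cdot 2 M y}{y} = \frac{M 2 M y}{y} = \frac{2 M^{2} y}{y} = \frac{2 y M^{2}}{y} = 2 M^{2}$)
$\left(K{\left(-105,85 \right)} - 39060\right) \left(3390 - 6997\right) = \left(2 \cdot 85^{2} - 39060\right) \left(3390 - 6997\right) = \left(2 \cdot 7225 - 39060\right) \left(-3607\right) = \left(14450 - 39060\right) \left(-3607\right) = \left(-24610\right) \left(-3607\right) = 88768270$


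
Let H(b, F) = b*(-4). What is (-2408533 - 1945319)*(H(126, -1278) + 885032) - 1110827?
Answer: -3851105112683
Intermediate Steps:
H(b, F) = -4*b
(-2408533 - 1945319)*(H(126, -1278) + 885032) - 1110827 = (-2408533 - 1945319)*(-4*126 + 885032) - 1110827 = -4353852*(-504 + 885032) - 1110827 = -4353852*884528 - 1110827 = -3851104001856 - 1110827 = -3851105112683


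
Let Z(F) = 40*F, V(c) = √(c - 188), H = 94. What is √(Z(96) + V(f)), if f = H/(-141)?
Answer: √(34560 + 3*I*√1698)/3 ≈ 61.968 + 0.11083*I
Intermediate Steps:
f = -⅔ (f = 94/(-141) = 94*(-1/141) = -⅔ ≈ -0.66667)
V(c) = √(-188 + c)
√(Z(96) + V(f)) = √(40*96 + √(-188 - ⅔)) = √(3840 + √(-566/3)) = √(3840 + I*√1698/3)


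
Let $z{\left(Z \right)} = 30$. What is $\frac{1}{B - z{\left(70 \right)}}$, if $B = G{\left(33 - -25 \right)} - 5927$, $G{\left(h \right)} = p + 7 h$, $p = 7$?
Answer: $- \frac{1}{5544} \approx -0.00018038$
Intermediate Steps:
$G{\left(h \right)} = 7 + 7 h$
$B = -5514$ ($B = \left(7 + 7 \left(33 - -25\right)\right) - 5927 = \left(7 + 7 \left(33 + 25\right)\right) - 5927 = \left(7 + 7 \cdot 58\right) - 5927 = \left(7 + 406\right) - 5927 = 413 - 5927 = -5514$)
$\frac{1}{B - z{\left(70 \right)}} = \frac{1}{-5514 - 30} = \frac{1}{-5544} = - \frac{1}{5544}$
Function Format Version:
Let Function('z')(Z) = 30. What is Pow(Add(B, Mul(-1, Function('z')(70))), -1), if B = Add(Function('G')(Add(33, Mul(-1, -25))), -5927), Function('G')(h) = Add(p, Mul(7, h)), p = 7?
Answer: Rational(-1, 5544) ≈ -0.00018038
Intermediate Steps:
Function('G')(h) = Add(7, Mul(7, h))
B = -5514 (B = Add(Add(7, Mul(7, Add(33, Mul(-1, -25)))), -5927) = Add(Add(7, Mul(7, Add(33, 25))), -5927) = Add(Add(7, Mul(7, 58)), -5927) = Add(Add(7, 406), -5927) = Add(413, -5927) = -5514)
Pow(Add(B, Mul(-1, Function('z')(70))), -1) = Pow(Add(-5514, Mul(-1, 30)), -1) = Pow(Add(-5514, -30), -1) = Pow(-5544, -1) = Rational(-1, 5544)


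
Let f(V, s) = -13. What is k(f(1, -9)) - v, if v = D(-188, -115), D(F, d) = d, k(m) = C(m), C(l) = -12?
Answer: 103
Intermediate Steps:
k(m) = -12
v = -115
k(f(1, -9)) - v = -12 - 1*(-115) = -12 + 115 = 103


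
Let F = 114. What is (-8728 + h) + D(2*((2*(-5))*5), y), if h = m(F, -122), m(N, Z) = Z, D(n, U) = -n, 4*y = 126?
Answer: -8750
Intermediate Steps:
y = 63/2 (y = (¼)*126 = 63/2 ≈ 31.500)
h = -122
(-8728 + h) + D(2*((2*(-5))*5), y) = (-8728 - 122) - 2*(2*(-5))*5 = -8850 - 2*(-10*5) = -8850 - 2*(-50) = -8850 - 1*(-100) = -8850 + 100 = -8750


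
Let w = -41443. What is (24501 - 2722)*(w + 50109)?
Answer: 188736814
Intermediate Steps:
(24501 - 2722)*(w + 50109) = (24501 - 2722)*(-41443 + 50109) = 21779*8666 = 188736814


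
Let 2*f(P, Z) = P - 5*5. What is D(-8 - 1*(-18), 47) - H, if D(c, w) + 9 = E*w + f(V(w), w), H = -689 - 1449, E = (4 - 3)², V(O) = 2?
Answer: 4329/2 ≈ 2164.5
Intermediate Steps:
E = 1 (E = 1² = 1)
f(P, Z) = -25/2 + P/2 (f(P, Z) = (P - 5*5)/2 = (P - 25)/2 = (-25 + P)/2 = -25/2 + P/2)
H = -2138
D(c, w) = -41/2 + w (D(c, w) = -9 + (1*w + (-25/2 + (½)*2)) = -9 + (w + (-25/2 + 1)) = -9 + (w - 23/2) = -9 + (-23/2 + w) = -41/2 + w)
D(-8 - 1*(-18), 47) - H = (-41/2 + 47) - 1*(-2138) = 53/2 + 2138 = 4329/2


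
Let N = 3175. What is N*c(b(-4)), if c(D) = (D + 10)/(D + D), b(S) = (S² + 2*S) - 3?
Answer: 9525/2 ≈ 4762.5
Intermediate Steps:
b(S) = -3 + S² + 2*S
c(D) = (10 + D)/(2*D) (c(D) = (10 + D)/((2*D)) = (10 + D)*(1/(2*D)) = (10 + D)/(2*D))
N*c(b(-4)) = 3175*((10 + (-3 + (-4)² + 2*(-4)))/(2*(-3 + (-4)² + 2*(-4)))) = 3175*((10 + (-3 + 16 - 8))/(2*(-3 + 16 - 8))) = 3175*((½)*(10 + 5)/5) = 3175*((½)*(⅕)*15) = 3175*(3/2) = 9525/2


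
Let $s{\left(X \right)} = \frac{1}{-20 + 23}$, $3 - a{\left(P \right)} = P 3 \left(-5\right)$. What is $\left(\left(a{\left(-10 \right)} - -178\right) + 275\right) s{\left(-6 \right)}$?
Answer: $102$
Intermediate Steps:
$a{\left(P \right)} = 3 + 15 P$ ($a{\left(P \right)} = 3 - P 3 \left(-5\right) = 3 - 3 P \left(-5\right) = 3 - - 15 P = 3 + 15 P$)
$s{\left(X \right)} = \frac{1}{3}$
$\left(\left(a{\left(-10 \right)} - -178\right) + 275\right) s{\left(-6 \right)} = \left(\left(\left(3 + 15 \left(-10\right)\right) - -178\right) + 275\right) \frac{1}{3} = \left(\left(\left(3 - 150\right) + 178\right) + 275\right) \frac{1}{3} = \left(\left(-147 + 178\right) + 275\right) \frac{1}{3} = \left(31 + 275\right) \frac{1}{3} = 306 \cdot \frac{1}{3} = 102$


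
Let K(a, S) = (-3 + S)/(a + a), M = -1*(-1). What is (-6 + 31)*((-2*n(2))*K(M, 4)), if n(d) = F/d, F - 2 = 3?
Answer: -125/2 ≈ -62.500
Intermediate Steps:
M = 1
F = 5 (F = 2 + 3 = 5)
n(d) = 5/d
K(a, S) = (-3 + S)/(2*a) (K(a, S) = (-3 + S)/((2*a)) = (-3 + S)*(1/(2*a)) = (-3 + S)/(2*a))
(-6 + 31)*((-2*n(2))*K(M, 4)) = (-6 + 31)*((-10/2)*((1/2)*(-3 + 4)/1)) = 25*((-10/2)*((1/2)*1*1)) = 25*(-2*5/2*(1/2)) = 25*(-5*1/2) = 25*(-5/2) = -125/2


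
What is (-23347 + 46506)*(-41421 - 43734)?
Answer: -1972104645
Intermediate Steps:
(-23347 + 46506)*(-41421 - 43734) = 23159*(-85155) = -1972104645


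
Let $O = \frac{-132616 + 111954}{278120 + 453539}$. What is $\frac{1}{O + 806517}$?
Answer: $\frac{731659}{590095401041} \approx 1.2399 \cdot 10^{-6}$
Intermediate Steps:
$O = - \frac{20662}{731659} \approx -0.02824$
$\frac{1}{O + 806517} = \frac{1}{- \frac{20662}{731659} + 806517} = \frac{1}{\frac{590095401041}{731659}} = \frac{731659}{590095401041}$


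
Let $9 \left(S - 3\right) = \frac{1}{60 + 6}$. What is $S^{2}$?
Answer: $\frac{3179089}{352836} \approx 9.0101$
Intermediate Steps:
$S = \frac{1783}{594}$ ($S = 3 + \frac{1}{9 \left(60 + 6\right)} = 3 + \frac{1}{9 \cdot 66} = 3 + \frac{1}{9} \cdot \frac{1}{66} = 3 + \frac{1}{594} = \frac{1783}{594} \approx 3.0017$)
$S^{2} = \left(\frac{1783}{594}\right)^{2} = \frac{3179089}{352836}$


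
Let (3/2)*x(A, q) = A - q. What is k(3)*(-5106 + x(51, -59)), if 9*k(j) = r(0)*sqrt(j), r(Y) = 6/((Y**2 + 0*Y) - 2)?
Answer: 15098*sqrt(3)/9 ≈ 2905.6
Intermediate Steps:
x(A, q) = -2*q/3 + 2*A/3 (x(A, q) = 2*(A - q)/3 = -2*q/3 + 2*A/3)
r(Y) = 6/(-2 + Y**2) (r(Y) = 6/((Y**2 + 0) - 2) = 6/(Y**2 - 2) = 6/(-2 + Y**2))
k(j) = -sqrt(j)/3 (k(j) = ((6/(-2 + 0**2))*sqrt(j))/9 = ((6/(-2 + 0))*sqrt(j))/9 = ((6/(-2))*sqrt(j))/9 = ((6*(-1/2))*sqrt(j))/9 = (-3*sqrt(j))/9 = -sqrt(j)/3)
k(3)*(-5106 + x(51, -59)) = (-sqrt(3)/3)*(-5106 + (-2/3*(-59) + (2/3)*51)) = (-sqrt(3)/3)*(-5106 + (118/3 + 34)) = (-sqrt(3)/3)*(-5106 + 220/3) = -sqrt(3)/3*(-15098/3) = 15098*sqrt(3)/9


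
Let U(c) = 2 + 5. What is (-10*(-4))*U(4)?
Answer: 280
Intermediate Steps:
U(c) = 7
(-10*(-4))*U(4) = -10*(-4)*7 = 40*7 = 280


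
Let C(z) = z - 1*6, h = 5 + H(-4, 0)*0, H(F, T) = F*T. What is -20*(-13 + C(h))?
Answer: 280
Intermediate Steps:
h = 5 (h = 5 - 4*0*0 = 5 + 0*0 = 5 + 0 = 5)
C(z) = -6 + z (C(z) = z - 6 = -6 + z)
-20*(-13 + C(h)) = -20*(-13 + (-6 + 5)) = -20*(-13 - 1) = -20*(-14) = 280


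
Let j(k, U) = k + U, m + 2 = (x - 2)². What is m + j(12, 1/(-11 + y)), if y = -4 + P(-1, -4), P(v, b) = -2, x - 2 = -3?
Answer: 322/17 ≈ 18.941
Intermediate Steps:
x = -1 (x = 2 - 3 = -1)
m = 7 (m = -2 + (-1 - 2)² = -2 + (-3)² = -2 + 9 = 7)
y = -6 (y = -4 - 2 = -6)
j(k, U) = U + k
m + j(12, 1/(-11 + y)) = 7 + (1/(-11 - 6) + 12) = 7 + (1/(-17) + 12) = 7 + (-1/17 + 12) = 7 + 203/17 = 322/17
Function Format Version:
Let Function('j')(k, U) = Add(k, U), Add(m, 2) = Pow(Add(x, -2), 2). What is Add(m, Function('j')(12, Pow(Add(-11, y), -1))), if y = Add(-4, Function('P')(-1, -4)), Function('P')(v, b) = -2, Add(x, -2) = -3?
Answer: Rational(322, 17) ≈ 18.941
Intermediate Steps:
x = -1 (x = Add(2, -3) = -1)
m = 7 (m = Add(-2, Pow(Add(-1, -2), 2)) = Add(-2, Pow(-3, 2)) = Add(-2, 9) = 7)
y = -6 (y = Add(-4, -2) = -6)
Function('j')(k, U) = Add(U, k)
Add(m, Function('j')(12, Pow(Add(-11, y), -1))) = Add(7, Add(Pow(Add(-11, -6), -1), 12)) = Add(7, Add(Pow(-17, -1), 12)) = Add(7, Add(Rational(-1, 17), 12)) = Add(7, Rational(203, 17)) = Rational(322, 17)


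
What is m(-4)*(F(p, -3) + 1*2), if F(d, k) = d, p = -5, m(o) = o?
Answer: 12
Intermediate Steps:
m(-4)*(F(p, -3) + 1*2) = -4*(-5 + 1*2) = -4*(-5 + 2) = -4*(-3) = 12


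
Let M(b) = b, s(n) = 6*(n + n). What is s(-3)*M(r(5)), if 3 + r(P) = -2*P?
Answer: 468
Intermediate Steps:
s(n) = 12*n (s(n) = 6*(2*n) = 12*n)
r(P) = -3 - 2*P
s(-3)*M(r(5)) = (12*(-3))*(-3 - 2*5) = -36*(-3 - 10) = -36*(-13) = 468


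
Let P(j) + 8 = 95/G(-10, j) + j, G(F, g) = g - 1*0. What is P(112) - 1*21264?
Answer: -2369825/112 ≈ -21159.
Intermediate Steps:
G(F, g) = g (G(F, g) = g + 0 = g)
P(j) = -8 + j + 95/j (P(j) = -8 + (95/j + j) = -8 + (j + 95/j) = -8 + j + 95/j)
P(112) - 1*21264 = (-8 + 112 + 95/112) - 1*21264 = (-8 + 112 + 95*(1/112)) - 21264 = (-8 + 112 + 95/112) - 21264 = 11743/112 - 21264 = -2369825/112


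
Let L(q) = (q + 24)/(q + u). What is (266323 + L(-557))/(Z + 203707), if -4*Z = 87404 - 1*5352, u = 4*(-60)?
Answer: 106129982/73002809 ≈ 1.4538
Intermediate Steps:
u = -240
L(q) = (24 + q)/(-240 + q) (L(q) = (q + 24)/(q - 240) = (24 + q)/(-240 + q))
Z = -20513 (Z = -(87404 - 1*5352)/4 = -(87404 - 5352)/4 = -1/4*82052 = -20513)
(266323 + L(-557))/(Z + 203707) = (266323 + (24 - 557)/(-240 - 557))/(-20513 + 203707) = (266323 - 533/(-797))/183194 = (266323 - 1/797*(-533))*(1/183194) = (266323 + 533/797)*(1/183194) = (212259964/797)*(1/183194) = 106129982/73002809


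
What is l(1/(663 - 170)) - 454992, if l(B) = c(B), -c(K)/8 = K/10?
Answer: -1121555284/2465 ≈ -4.5499e+5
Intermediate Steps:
c(K) = -4*K/5 (c(K) = -8*K/10 = -4*K/5)
l(B) = -4*B/5
l(1/(663 - 170)) - 454992 = -4/(5*(663 - 170)) - 454992 = -⅘/493 - 454992 = -⅘*1/493 - 454992 = -4/2465 - 454992 = -1121555284/2465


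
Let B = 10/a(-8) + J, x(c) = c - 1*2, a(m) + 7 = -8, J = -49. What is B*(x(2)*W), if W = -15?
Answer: 0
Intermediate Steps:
a(m) = -15 (a(m) = -7 - 8 = -15)
x(c) = -2 + c (x(c) = c - 2 = -2 + c)
B = -149/3 (B = 10/(-15) - 49 = 10*(-1/15) - 49 = -⅔ - 49 = -149/3 ≈ -49.667)
B*(x(2)*W) = -149*(-2 + 2)*(-15)/3 = -0*(-15) = -149/3*0 = 0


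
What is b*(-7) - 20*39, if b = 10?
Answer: -850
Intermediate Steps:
b*(-7) - 20*39 = 10*(-7) - 20*39 = -70 - 780 = -850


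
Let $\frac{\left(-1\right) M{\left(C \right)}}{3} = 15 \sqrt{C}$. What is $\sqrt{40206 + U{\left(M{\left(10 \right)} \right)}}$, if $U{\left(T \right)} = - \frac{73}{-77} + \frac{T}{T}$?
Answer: $\frac{2 \sqrt{59598231}}{77} \approx 200.52$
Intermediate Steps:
$M{\left(C \right)} = - 45 \sqrt{C}$ ($M{\left(C \right)} = - 3 \cdot 15 \sqrt{C} = - 45 \sqrt{C}$)
$U{\left(T \right)} = \frac{150}{77}$ ($U{\left(T \right)} = \left(-73\right) \left(- \frac{1}{77}\right) + 1 = \frac{73}{77} + 1 = \frac{150}{77}$)
$\sqrt{40206 + U{\left(M{\left(10 \right)} \right)}} = \sqrt{40206 + \frac{150}{77}} = \sqrt{\frac{3096012}{77}} = \frac{2 \sqrt{59598231}}{77}$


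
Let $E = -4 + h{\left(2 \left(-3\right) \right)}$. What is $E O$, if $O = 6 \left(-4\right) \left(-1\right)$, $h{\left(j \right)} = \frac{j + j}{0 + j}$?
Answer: $-48$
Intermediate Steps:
$h{\left(j \right)} = 2$ ($h{\left(j \right)} = \frac{2 j}{j} = 2$)
$E = -2$ ($E = -4 + 2 = -2$)
$O = 24$ ($O = \left(-24\right) \left(-1\right) = 24$)
$E O = \left(-2\right) 24 = -48$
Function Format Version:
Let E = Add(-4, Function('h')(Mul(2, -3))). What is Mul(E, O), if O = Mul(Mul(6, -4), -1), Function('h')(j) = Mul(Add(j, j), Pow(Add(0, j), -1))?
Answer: -48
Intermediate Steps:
Function('h')(j) = 2 (Function('h')(j) = Mul(Mul(2, j), Pow(j, -1)) = 2)
E = -2 (E = Add(-4, 2) = -2)
O = 24 (O = Mul(-24, -1) = 24)
Mul(E, O) = Mul(-2, 24) = -48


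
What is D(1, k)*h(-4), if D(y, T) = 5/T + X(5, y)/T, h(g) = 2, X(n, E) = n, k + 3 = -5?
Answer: -5/2 ≈ -2.5000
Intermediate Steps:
k = -8 (k = -3 - 5 = -8)
D(y, T) = 10/T (D(y, T) = 5/T + 5/T = 10/T)
D(1, k)*h(-4) = (10/(-8))*2 = (10*(-⅛))*2 = -5/4*2 = -5/2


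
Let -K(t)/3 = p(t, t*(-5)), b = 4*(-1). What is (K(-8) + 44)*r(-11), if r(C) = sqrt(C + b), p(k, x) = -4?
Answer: 56*I*sqrt(15) ≈ 216.89*I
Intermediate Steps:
b = -4
r(C) = sqrt(-4 + C) (r(C) = sqrt(C - 4) = sqrt(-4 + C))
K(t) = 12 (K(t) = -3*(-4) = 12)
(K(-8) + 44)*r(-11) = (12 + 44)*sqrt(-4 - 11) = 56*sqrt(-15) = 56*(I*sqrt(15)) = 56*I*sqrt(15)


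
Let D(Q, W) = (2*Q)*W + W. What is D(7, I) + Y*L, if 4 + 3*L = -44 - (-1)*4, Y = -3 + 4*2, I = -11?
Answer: -715/3 ≈ -238.33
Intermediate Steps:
D(Q, W) = W + 2*Q*W (D(Q, W) = 2*Q*W + W = W + 2*Q*W)
Y = 5 (Y = -3 + 8 = 5)
L = -44/3 (L = -4/3 + (-44 - (-1)*4)/3 = -4/3 + (-44 - 1*(-4))/3 = -4/3 + (-44 + 4)/3 = -4/3 + (1/3)*(-40) = -4/3 - 40/3 = -44/3 ≈ -14.667)
D(7, I) + Y*L = -11*(1 + 2*7) + 5*(-44/3) = -11*(1 + 14) - 220/3 = -11*15 - 220/3 = -165 - 220/3 = -715/3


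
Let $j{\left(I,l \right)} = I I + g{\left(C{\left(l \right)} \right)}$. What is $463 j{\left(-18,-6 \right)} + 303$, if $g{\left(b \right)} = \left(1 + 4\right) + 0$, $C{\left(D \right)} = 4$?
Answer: $152630$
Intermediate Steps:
$g{\left(b \right)} = 5$ ($g{\left(b \right)} = 5 + 0 = 5$)
$j{\left(I,l \right)} = 5 + I^{2}$ ($j{\left(I,l \right)} = I I + 5 = I^{2} + 5 = 5 + I^{2}$)
$463 j{\left(-18,-6 \right)} + 303 = 463 \left(5 + \left(-18\right)^{2}\right) + 303 = 463 \left(5 + 324\right) + 303 = 463 \cdot 329 + 303 = 152327 + 303 = 152630$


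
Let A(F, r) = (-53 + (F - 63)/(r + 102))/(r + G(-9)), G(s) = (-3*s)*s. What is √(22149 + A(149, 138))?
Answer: 11*√32290678/420 ≈ 148.83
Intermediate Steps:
G(s) = -3*s²
A(F, r) = (-53 + (-63 + F)/(102 + r))/(-243 + r) (A(F, r) = (-53 + (F - 63)/(r + 102))/(r - 3*(-9)²) = (-53 + (-63 + F)/(102 + r))/(r - 3*81) = (-53 + (-63 + F)/(102 + r))/(r - 243) = (-53 + (-63 + F)/(102 + r))/(-243 + r))
√(22149 + A(149, 138)) = √(22149 + (-5469 + 149 - 53*138)/(-24786 + 138² - 141*138)) = √(22149 + (-5469 + 149 - 7314)/(-24786 + 19044 - 19458)) = √(22149 - 12634/(-25200)) = √(22149 - 1/25200*(-12634)) = √(22149 + 6317/12600) = √(279083717/12600) = 11*√32290678/420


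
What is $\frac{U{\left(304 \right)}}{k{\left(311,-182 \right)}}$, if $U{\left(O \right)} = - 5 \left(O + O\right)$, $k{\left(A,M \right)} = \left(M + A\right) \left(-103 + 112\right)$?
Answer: $- \frac{3040}{1161} \approx -2.6184$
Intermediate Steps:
$k{\left(A,M \right)} = 9 A + 9 M$ ($k{\left(A,M \right)} = \left(A + M\right) 9 = 9 A + 9 M$)
$U{\left(O \right)} = - 10 O$ ($U{\left(O \right)} = - 5 \cdot 2 O = - 10 O$)
$\frac{U{\left(304 \right)}}{k{\left(311,-182 \right)}} = \frac{\left(-10\right) 304}{9 \cdot 311 + 9 \left(-182\right)} = - \frac{3040}{2799 - 1638} = - \frac{3040}{1161}$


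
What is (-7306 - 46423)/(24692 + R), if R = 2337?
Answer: -53729/27029 ≈ -1.9878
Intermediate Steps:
(-7306 - 46423)/(24692 + R) = (-7306 - 46423)/(24692 + 2337) = -53729/27029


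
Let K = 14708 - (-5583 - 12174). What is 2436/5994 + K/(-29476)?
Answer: -20465279/29446524 ≈ -0.69500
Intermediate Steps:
K = 32465 (K = 14708 - 1*(-17757) = 14708 + 17757 = 32465)
2436/5994 + K/(-29476) = 2436/5994 + 32465/(-29476) = 2436*(1/5994) + 32465*(-1/29476) = 406/999 - 32465/29476 = -20465279/29446524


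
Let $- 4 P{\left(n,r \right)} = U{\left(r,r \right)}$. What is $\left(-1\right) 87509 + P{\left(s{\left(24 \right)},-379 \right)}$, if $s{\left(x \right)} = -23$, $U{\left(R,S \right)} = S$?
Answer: $- \frac{349657}{4} \approx -87414.0$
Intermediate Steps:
$P{\left(n,r \right)} = - \frac{r}{4}$
$\left(-1\right) 87509 + P{\left(s{\left(24 \right)},-379 \right)} = \left(-1\right) 87509 - - \frac{379}{4} = -87509 + \frac{379}{4} = - \frac{349657}{4}$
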